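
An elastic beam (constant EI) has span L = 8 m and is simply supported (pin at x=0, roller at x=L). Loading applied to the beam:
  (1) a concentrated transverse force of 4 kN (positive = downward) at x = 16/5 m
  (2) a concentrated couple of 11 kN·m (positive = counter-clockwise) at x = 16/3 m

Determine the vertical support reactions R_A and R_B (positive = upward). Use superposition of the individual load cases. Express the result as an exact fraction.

R_A = 151/40 kN, R_B = 9/40 kN

Load 1 — point force P=4 kN at a=16/5 m (b=L-a=24/5):
  R_A = Pb/L = 4·(24/5)/8 = 12/5 kN
  R_B = Pa/L = 4·(16/5)/8 = 8/5 kN
Load 2 — applied couple M₀=11 kN·m at a=16/3 m (b=L-a=8/3):
  R_A = M₀/L = 11/8 kN
  R_B = -M₀/L = -11/8 kN
Superposition: R_A = 151/40 kN, R_B = 9/40 kN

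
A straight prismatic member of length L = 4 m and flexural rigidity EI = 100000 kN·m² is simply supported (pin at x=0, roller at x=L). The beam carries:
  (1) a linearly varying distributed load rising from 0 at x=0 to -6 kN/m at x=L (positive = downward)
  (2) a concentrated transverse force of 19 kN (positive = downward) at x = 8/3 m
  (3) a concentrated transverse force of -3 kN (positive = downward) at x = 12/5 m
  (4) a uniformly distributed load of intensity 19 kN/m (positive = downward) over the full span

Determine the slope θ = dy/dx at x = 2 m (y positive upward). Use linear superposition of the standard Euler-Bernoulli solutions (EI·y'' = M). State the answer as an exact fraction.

Load 1 — triangular load w₀=-6 kN/m (0→w₀ over full span):
  θ_1 = -w₀(7L⁴-30L²x²+15x⁴)/(360LEI) = -(-6)·(7·4⁴-30·4²·2²+15·2⁴)/(360·4·100000) = 7/1500000 rad
Load 2 — point force P=19 kN at a=8/3 m (b=L-a=4/3):
  θ_2 = -Pb(L²-b²-3x²)/(6LEI)  [x≤a] = -19·(4/3)·(4²-(4/3)²-3·2²)/(6·4·100000) = -19/810000 rad
Load 3 — point force P=-3 kN at a=12/5 m (b=L-a=8/5):
  θ_3 = -Pb(L²-b²-3x²)/(6LEI)  [x≤a] = -(-3)·(8/5)·(4²-(8/5)²-3·2²)/(6·4·100000) = 9/3125000 rad
Load 4 — uniform load w=19 kN/m over full span:
  θ_4 = -w(L³-6Lx²+4x³)/(24EI) = -19·(4³-6·4·2²+4·2³)/(24·100000) = 0 rad
Superposition: θ = Σ θ_i = -16109/1012500000 rad ≈ -0.000016 rad

θ(2) = -16109/1012500000 rad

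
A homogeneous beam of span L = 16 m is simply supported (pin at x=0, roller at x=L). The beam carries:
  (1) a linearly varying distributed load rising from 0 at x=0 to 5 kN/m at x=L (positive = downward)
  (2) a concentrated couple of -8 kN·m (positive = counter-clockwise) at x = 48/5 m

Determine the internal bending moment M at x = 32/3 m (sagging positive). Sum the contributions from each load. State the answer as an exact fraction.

Load 1 — triangular load w₀=5 kN/m (0→w₀ over full span):
  M_1 = w₀Lx/6 - w₀x³/(6L) = 5·16·(32/3)/6 - 5·(32/3)³/(6·16) = 6400/81 kN·m
Load 2 — applied couple M₀=-8 kN·m at a=48/5 m (b=L-a=32/5):
  M_2 = M₀x/L - M₀  [x>a] = (-8)·(32/3)/16 - (-8) = 8/3 kN·m
Superposition: M = Σ M_i = 6616/81 kN·m ≈ 81.679012 kN·m

M(32/3) = 6616/81 kN·m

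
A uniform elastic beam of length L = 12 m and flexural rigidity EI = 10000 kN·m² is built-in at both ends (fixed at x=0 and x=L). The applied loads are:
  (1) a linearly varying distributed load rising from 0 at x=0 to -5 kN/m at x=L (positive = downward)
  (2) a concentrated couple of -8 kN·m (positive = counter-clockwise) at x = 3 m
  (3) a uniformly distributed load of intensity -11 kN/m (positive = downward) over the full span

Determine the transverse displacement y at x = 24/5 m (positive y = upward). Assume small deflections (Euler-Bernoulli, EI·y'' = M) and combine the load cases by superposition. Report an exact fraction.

Load 1 — triangular load w₀=-5 kN/m (0→w₀ over full span):
  y_1 = -w₀x²(L-x)²(x+2L)/(120LEI) = -(-5)·(24/5)²·(12-(24/5))²·((24/5)+2·12)/(120·12·10000) = 23328/1953125 m
Load 2 — applied couple M₀=-8 kN·m at a=3 m (b=L-a=9):
  y_2 = (R_Ax³/6 - M_Ax²/2 - M₀(x-a)²/2)/EI  [x>a] with R_A=-3/4, M_A=3/2 = ((-3/4)·(24/5)³/6 - (3/2)·(24/5)²/2 - (-8)·((24/5)-3)²/2)/10000 = -567/312500 m
Load 3 — uniform load w=-11 kN/m over full span:
  y_3 = -wx²(L-x)²/(24EI) = -(-11)·(24/5)²·(12-(24/5))²/(24·10000) = 21384/390625 m
Superposition: y = Σ y_i = 506817/7812500 m ≈ 0.064873 m

y(24/5) = 506817/7812500 m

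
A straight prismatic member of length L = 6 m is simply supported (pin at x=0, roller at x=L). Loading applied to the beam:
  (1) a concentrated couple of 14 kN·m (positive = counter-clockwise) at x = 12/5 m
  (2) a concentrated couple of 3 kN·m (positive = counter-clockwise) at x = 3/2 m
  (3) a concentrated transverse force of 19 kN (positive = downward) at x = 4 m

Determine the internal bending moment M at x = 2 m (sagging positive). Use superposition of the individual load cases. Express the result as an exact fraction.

M(2) = 46/3 kN·m

Load 1 — applied couple M₀=14 kN·m at a=12/5 m (b=L-a=18/5):
  M_1 = M₀x/L  [x≤a] = 14·2/6 = 14/3 kN·m
Load 2 — applied couple M₀=3 kN·m at a=3/2 m (b=L-a=9/2):
  M_2 = M₀x/L - M₀  [x>a] = 3·2/6 - 3 = -2 kN·m
Load 3 — point force P=19 kN at a=4 m (b=L-a=2):
  M_3 = Pbx/L  [x≤a] = 19·2·2/6 = 38/3 kN·m
Superposition: M = Σ M_i = 46/3 kN·m ≈ 15.333333 kN·m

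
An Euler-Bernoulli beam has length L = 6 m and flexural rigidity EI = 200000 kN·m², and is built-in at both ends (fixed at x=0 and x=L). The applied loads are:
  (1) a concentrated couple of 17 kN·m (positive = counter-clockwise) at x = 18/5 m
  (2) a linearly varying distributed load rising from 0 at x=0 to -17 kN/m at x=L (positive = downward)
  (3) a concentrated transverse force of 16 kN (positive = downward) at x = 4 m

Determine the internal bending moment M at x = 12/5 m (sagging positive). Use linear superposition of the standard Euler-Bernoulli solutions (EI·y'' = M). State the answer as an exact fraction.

M(12/5) = -584/225 kN·m

Load 1 — applied couple M₀=17 kN·m at a=18/5 m (b=L-a=12/5):
  M_1 = R_Ax - M_A  [x≤a] with R_A=102/25, M_A=136/25 = (102/25)·(12/5) - (136/25) = 544/125 kN·m
Load 2 — triangular load w₀=-17 kN/m (0→w₀ over full span):
  M_2 = 3w₀Lx/20 - w₀L²/30 - w₀x³/(6L) = 3·(-17)·6·(12/5)/20 - (-17)·6²/30 - (-17)·(12/5)³/(6·6) = -1224/125 kN·m
Load 3 — point force P=16 kN at a=4 m (b=L-a=2):
  M_3 = Pb²(3a+b)x/L³ - Pab²/L²  [x≤a] = 16·2²·(3·4+2)·(12/5)/6³ - 16·4·2²/6² = 128/45 kN·m
Superposition: M = Σ M_i = -584/225 kN·m ≈ -2.595556 kN·m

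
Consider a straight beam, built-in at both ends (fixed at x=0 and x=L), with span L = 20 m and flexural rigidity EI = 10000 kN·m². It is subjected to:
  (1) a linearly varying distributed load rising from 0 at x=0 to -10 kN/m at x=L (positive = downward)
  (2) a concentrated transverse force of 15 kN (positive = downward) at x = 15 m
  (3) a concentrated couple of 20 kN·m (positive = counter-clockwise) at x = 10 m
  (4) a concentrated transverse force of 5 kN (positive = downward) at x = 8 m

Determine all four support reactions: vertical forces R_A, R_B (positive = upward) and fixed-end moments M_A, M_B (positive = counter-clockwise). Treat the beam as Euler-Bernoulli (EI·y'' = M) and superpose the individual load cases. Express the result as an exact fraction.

Load 1 — triangular load w₀=-10 kN/m (0→w₀ over full span):
  R_A = 3w₀L/20 = 3·(-10)·20/20 = -30 kN
  M_A = w₀L²/30 = (-10)·20²/30 = -400/3 kN·m
  R_B = 7w₀L/20 = 7·(-10)·20/20 = -70 kN
  M_B = -w₀L²/20 = -(-10)·20²/20 = 200 kN·m
Load 2 — point force P=15 kN at a=15 m (b=L-a=5):
  R_A = Pb²(3a+b)/L³ = 15·5²·(3·15+5)/20³ = 75/32 kN
  M_A = Pab²/L² = 15·15·5²/20² = 225/16 kN·m
  R_B = Pa²(a+3b)/L³ = 15·15²·(15+3·5)/20³ = 405/32 kN
  M_B = -Pa²b/L² = -15·15²·5/20² = -675/16 kN·m
Load 3 — applied couple M₀=20 kN·m at a=10 m (b=L-a=10):
  R_A = 6M₀ab/L³ = 6·20·10·10/20³ = 3/2 kN
  M_A = M₀b(2a-b)/L² = 20·10·(2·10-10)/20² = 5 kN·m
  R_B = -6M₀ab/L³ = -6·20·10·10/20³ = -3/2 kN
  M_B = M₀a(2b-a)/L² = 20·10·(2·10-10)/20² = 5 kN·m
Load 4 — point force P=5 kN at a=8 m (b=L-a=12):
  R_A = Pb²(3a+b)/L³ = 5·12²·(3·8+12)/20³ = 81/25 kN
  M_A = Pab²/L² = 5·8·12²/20² = 72/5 kN·m
  R_B = Pa²(a+3b)/L³ = 5·8²·(8+3·12)/20³ = 44/25 kN
  M_B = -Pa²b/L² = -5·8²·12/20² = -48/5 kN·m
Superposition: R_A = -18333/800 kN, M_A = -23969/240 kN·m, R_B = -45667/800 kN, M_B = 12257/80 kN·m

R_A = -18333/800 kN, M_A = -23969/240 kN·m, R_B = -45667/800 kN, M_B = 12257/80 kN·m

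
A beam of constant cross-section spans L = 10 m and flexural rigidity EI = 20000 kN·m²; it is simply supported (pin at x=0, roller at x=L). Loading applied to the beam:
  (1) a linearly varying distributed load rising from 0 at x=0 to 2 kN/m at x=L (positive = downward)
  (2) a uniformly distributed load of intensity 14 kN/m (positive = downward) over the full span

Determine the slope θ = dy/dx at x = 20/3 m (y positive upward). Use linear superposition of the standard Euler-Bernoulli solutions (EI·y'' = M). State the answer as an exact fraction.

θ(20/3) = 91/6075 rad

Load 1 — triangular load w₀=2 kN/m (0→w₀ over full span):
  θ_1 = -w₀(7L⁴-30L²x²+15x⁴)/(360LEI) = -2·(7·10⁴-30·10²·(20/3)²+15·(20/3)⁴)/(360·10·20000) = 91/97200 rad
Load 2 — uniform load w=14 kN/m over full span:
  θ_2 = -w(L³-6Lx²+4x³)/(24EI) = -14·(10³-6·10·(20/3)²+4·(20/3)³)/(24·20000) = 91/6480 rad
Superposition: θ = Σ θ_i = 91/6075 rad ≈ 0.014979 rad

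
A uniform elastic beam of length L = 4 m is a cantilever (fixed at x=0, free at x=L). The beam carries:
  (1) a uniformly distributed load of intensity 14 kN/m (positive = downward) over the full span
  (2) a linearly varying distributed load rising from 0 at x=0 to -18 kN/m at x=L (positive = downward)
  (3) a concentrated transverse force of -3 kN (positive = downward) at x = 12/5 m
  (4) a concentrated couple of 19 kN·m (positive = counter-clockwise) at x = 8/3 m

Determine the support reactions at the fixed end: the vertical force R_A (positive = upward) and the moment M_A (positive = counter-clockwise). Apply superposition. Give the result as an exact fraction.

Load 1 — uniform load w=14 kN/m over full span:
  R_A = wL = 14·4 = 56 kN
  M_A = wL²/2 = 14·4²/2 = 112 kN·m
Load 2 — triangular load w₀=-18 kN/m (0→w₀ over full span):
  R_A = w₀L/2 = (-18)·4/2 = -36 kN
  M_A = w₀L²/3 = (-18)·4²/3 = -96 kN·m
Load 3 — point force P=-3 kN at a=12/5 m (b=L-a=8/5):
  R_A = P = (-3) = -3 kN
  M_A = Pa = (-3)·(12/5) = -36/5 kN·m
Load 4 — applied couple M₀=19 kN·m at a=8/3 m (b=L-a=4/3):
  R_A = 0 kN
  M_A = -M₀ = -19 kN·m
Superposition: R_A = 17 kN, M_A = -51/5 kN·m

R_A = 17 kN, M_A = -51/5 kN·m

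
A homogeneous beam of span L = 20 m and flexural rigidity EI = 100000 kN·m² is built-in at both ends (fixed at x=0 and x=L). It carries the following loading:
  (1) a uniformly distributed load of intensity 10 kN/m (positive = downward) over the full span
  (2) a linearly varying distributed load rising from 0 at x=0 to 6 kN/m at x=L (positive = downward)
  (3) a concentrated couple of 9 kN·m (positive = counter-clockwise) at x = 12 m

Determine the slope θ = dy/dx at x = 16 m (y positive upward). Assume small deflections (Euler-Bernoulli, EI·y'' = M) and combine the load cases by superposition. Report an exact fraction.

θ(16) = 26427/3125000 rad

Load 1 — uniform load w=10 kN/m over full span:
  θ_1 = -wx(L-x)(L-2x)/(12EI) = -10·16·(20-16)·(20-2·16)/(12·100000) = 4/625 rad
Load 2 — triangular load w₀=6 kN/m (0→w₀ over full span):
  θ_2 = -w₀(2x(L-x)(L-2x)(x+2L)+x²(L-x)²)/(120LEI) = -6·(2·16·(20-16)·(20-2·16)·(16+2·20)+16²·(20-16)²)/(120·20·100000) = 32/15625 rad
Load 3 — applied couple M₀=9 kN·m at a=12 m (b=L-a=8):
  θ_3 = (R_Ax²/2 - M_Ax - M₀(x-a))/EI  [x>a] with R_A=81/125, M_A=72/25 = ((81/125)·16²/2 - (72/25)·16 - 9·(16-12))/100000 = 27/3125000 rad
Superposition: θ = Σ θ_i = 26427/3125000 rad ≈ 0.008457 rad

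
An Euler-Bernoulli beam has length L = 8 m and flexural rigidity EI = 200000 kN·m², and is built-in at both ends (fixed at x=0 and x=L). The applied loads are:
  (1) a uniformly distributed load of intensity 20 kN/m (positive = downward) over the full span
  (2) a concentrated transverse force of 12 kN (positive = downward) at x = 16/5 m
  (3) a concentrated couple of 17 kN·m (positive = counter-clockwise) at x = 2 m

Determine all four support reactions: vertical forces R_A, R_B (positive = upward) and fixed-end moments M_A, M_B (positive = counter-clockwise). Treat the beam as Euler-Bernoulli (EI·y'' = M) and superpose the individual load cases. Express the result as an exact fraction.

R_A = 721333/8000 kN, M_A = 703819/6000 kN·m, R_B = 654667/8000 kN, M_B = -663421/6000 kN·m

Load 1 — uniform load w=20 kN/m over full span:
  R_A = wL/2 = 20·8/2 = 80 kN
  M_A = wL²/12 = 20·8²/12 = 320/3 kN·m
  R_B = wL/2 = 20·8/2 = 80 kN
  M_B = -wL²/12 = -20·8²/12 = -320/3 kN·m
Load 2 — point force P=12 kN at a=16/5 m (b=L-a=24/5):
  R_A = Pb²(3a+b)/L³ = 12·(24/5)²·(3·(16/5)+(24/5))/8³ = 972/125 kN
  M_A = Pab²/L² = 12·(16/5)·(24/5)²/8² = 1728/125 kN·m
  R_B = Pa²(a+3b)/L³ = 12·(16/5)²·((16/5)+3·(24/5))/8³ = 528/125 kN
  M_B = -Pa²b/L² = -12·(16/5)²·(24/5)/8² = -1152/125 kN·m
Load 3 — applied couple M₀=17 kN·m at a=2 m (b=L-a=6):
  R_A = 6M₀ab/L³ = 6·17·2·6/8³ = 153/64 kN
  M_A = M₀b(2a-b)/L² = 17·6·(2·2-6)/8² = -51/16 kN·m
  R_B = -6M₀ab/L³ = -6·17·2·6/8³ = -153/64 kN
  M_B = M₀a(2b-a)/L² = 17·2·(2·6-2)/8² = 85/16 kN·m
Superposition: R_A = 721333/8000 kN, M_A = 703819/6000 kN·m, R_B = 654667/8000 kN, M_B = -663421/6000 kN·m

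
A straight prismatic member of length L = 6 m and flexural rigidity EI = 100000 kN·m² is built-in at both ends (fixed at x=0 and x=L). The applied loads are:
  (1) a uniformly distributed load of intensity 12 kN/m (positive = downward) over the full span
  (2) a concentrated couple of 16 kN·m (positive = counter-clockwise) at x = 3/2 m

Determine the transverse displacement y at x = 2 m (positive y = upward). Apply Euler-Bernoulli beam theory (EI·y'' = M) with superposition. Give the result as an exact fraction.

y(2) = -3/12500 m

Load 1 — uniform load w=12 kN/m over full span:
  y_1 = -wx²(L-x)²/(24EI) = -12·2²·(6-2)²/(24·100000) = -1/3125 m
Load 2 — applied couple M₀=16 kN·m at a=3/2 m (b=L-a=9/2):
  y_2 = (R_Ax³/6 - M_Ax²/2 - M₀(x-a)²/2)/EI  [x>a] with R_A=3, M_A=-3 = (3·2³/6 - (-3)·2²/2 - 16·(2-(3/2))²/2)/100000 = 1/12500 m
Superposition: y = Σ y_i = -3/12500 m ≈ -0.000240 m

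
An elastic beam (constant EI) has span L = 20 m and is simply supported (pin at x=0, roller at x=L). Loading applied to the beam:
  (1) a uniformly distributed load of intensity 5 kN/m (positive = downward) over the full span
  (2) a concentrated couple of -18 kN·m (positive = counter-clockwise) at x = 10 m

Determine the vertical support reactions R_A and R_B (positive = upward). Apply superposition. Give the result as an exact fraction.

Load 1 — uniform load w=5 kN/m over full span:
  R_A = wL/2 = 5·20/2 = 50 kN
  R_B = wL/2 = 5·20/2 = 50 kN
Load 2 — applied couple M₀=-18 kN·m at a=10 m (b=L-a=10):
  R_A = M₀/L = (-18)/20 = -9/10 kN
  R_B = -M₀/L = -(-18)/20 = 9/10 kN
Superposition: R_A = 491/10 kN, R_B = 509/10 kN

R_A = 491/10 kN, R_B = 509/10 kN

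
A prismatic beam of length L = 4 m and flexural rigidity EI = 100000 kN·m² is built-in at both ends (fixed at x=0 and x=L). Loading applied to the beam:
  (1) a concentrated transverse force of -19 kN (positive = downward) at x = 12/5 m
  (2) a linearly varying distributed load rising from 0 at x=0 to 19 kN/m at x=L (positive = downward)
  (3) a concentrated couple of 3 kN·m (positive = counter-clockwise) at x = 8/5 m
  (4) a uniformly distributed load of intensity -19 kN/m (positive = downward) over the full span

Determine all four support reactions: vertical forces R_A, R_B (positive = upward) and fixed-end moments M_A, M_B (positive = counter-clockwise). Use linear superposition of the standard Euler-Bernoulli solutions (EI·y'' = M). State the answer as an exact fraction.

R_A = -4026/125 kN, M_A = -2767/125 kN·m, R_B = -3099/125 kN, M_B = 8264/375 kN·m

Load 1 — point force P=-19 kN at a=12/5 m (b=L-a=8/5):
  R_A = Pb²(3a+b)/L³ = (-19)·(8/5)²·(3·(12/5)+(8/5))/4³ = -836/125 kN
  M_A = Pab²/L² = (-19)·(12/5)·(8/5)²/4² = -912/125 kN·m
  R_B = Pa²(a+3b)/L³ = (-19)·(12/5)²·((12/5)+3·(8/5))/4³ = -1539/125 kN
  M_B = -Pa²b/L² = -(-19)·(12/5)²·(8/5)/4² = 1368/125 kN·m
Load 2 — triangular load w₀=19 kN/m (0→w₀ over full span):
  R_A = 3w₀L/20 = 3·19·4/20 = 57/5 kN
  M_A = w₀L²/30 = 19·4²/30 = 152/15 kN·m
  R_B = 7w₀L/20 = 7·19·4/20 = 133/5 kN
  M_B = -w₀L²/20 = -19·4²/20 = -76/5 kN·m
Load 3 — applied couple M₀=3 kN·m at a=8/5 m (b=L-a=12/5):
  R_A = 6M₀ab/L³ = 6·3·(8/5)·(12/5)/4³ = 27/25 kN
  M_A = M₀b(2a-b)/L² = 3·(12/5)·(2·(8/5)-(12/5))/4² = 9/25 kN·m
  R_B = -6M₀ab/L³ = -6·3·(8/5)·(12/5)/4³ = -27/25 kN
  M_B = M₀a(2b-a)/L² = 3·(8/5)·(2·(12/5)-(8/5))/4² = 24/25 kN·m
Load 4 — uniform load w=-19 kN/m over full span:
  R_A = wL/2 = (-19)·4/2 = -38 kN
  M_A = wL²/12 = (-19)·4²/12 = -76/3 kN·m
  R_B = wL/2 = (-19)·4/2 = -38 kN
  M_B = -wL²/12 = -(-19)·4²/12 = 76/3 kN·m
Superposition: R_A = -4026/125 kN, M_A = -2767/125 kN·m, R_B = -3099/125 kN, M_B = 8264/375 kN·m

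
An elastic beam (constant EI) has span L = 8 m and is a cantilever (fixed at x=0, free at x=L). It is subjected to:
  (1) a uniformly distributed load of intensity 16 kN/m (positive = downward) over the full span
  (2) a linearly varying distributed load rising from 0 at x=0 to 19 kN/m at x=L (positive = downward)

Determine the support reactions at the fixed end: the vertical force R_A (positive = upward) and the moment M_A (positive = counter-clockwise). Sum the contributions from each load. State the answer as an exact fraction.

R_A = 204 kN, M_A = 2752/3 kN·m

Load 1 — uniform load w=16 kN/m over full span:
  R_A = wL = 16·8 = 128 kN
  M_A = wL²/2 = 16·8²/2 = 512 kN·m
Load 2 — triangular load w₀=19 kN/m (0→w₀ over full span):
  R_A = w₀L/2 = 19·8/2 = 76 kN
  M_A = w₀L²/3 = 19·8²/3 = 1216/3 kN·m
Superposition: R_A = 204 kN, M_A = 2752/3 kN·m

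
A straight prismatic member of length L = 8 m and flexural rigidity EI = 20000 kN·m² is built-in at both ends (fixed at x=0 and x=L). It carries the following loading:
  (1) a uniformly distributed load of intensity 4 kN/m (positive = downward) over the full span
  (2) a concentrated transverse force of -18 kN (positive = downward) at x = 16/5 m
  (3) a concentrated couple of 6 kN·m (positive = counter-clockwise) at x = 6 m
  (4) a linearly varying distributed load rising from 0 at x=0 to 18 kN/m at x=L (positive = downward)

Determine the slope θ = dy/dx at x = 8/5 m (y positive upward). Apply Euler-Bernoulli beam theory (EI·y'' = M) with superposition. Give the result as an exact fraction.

Load 1 — uniform load w=4 kN/m over full span:
  θ_1 = -wx(L-x)(L-2x)/(12EI) = -4·(8/5)·(8-(8/5))·(8-2·(8/5))/(12·20000) = -64/78125 rad
Load 2 — point force P=-18 kN at a=16/5 m (b=L-a=24/5):
  θ_2 = -Pb²x(2aL-(3a+b)x)/(2L³EI)  [x≤a] = -(-18)·(24/5)²·(8/5)·(2·(16/5)·8-(3·(16/5)+(24/5))·(8/5))/(2·8³·20000) = 1782/1953125 rad
Load 3 — applied couple M₀=6 kN·m at a=6 m (b=L-a=2):
  θ_3 = (R_Ax²/2 - M_Ax)/EI  [x≤a] with R_A=27/32, M_A=15/8 = ((27/32)·(8/5)²/2 - (15/8)·(8/5))/20000 = -3/31250 rad
Load 4 — triangular load w₀=18 kN/m (0→w₀ over full span):
  θ_4 = -w₀(2x(L-x)(L-2x)(x+2L)+x²(L-x)²)/(120LEI) = -18·(2·(8/5)·(8-(8/5))·(8-2·(8/5))·((8/5)+2·8)+(8/5)²·(8-(8/5))²)/(120·8·20000) = -672/390625 rad
Superposition: θ = Σ θ_i = -6731/3906250 rad ≈ -0.001723 rad

θ(8/5) = -6731/3906250 rad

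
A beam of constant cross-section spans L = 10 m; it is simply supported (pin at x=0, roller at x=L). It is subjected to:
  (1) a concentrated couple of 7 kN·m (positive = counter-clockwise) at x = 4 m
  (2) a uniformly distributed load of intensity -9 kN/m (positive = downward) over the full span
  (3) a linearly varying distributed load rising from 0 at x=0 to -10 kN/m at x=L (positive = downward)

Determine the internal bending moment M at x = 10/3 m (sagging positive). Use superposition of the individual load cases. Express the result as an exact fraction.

Load 1 — applied couple M₀=7 kN·m at a=4 m (b=L-a=6):
  M_1 = M₀x/L  [x≤a] = 7·(10/3)/10 = 7/3 kN·m
Load 2 — uniform load w=-9 kN/m over full span:
  M_2 = wx(L-x)/2 = (-9)·(10/3)·(10-(10/3))/2 = -100 kN·m
Load 3 — triangular load w₀=-10 kN/m (0→w₀ over full span):
  M_3 = w₀Lx/6 - w₀x³/(6L) = (-10)·10·(10/3)/6 - (-10)·(10/3)³/(6·10) = -4000/81 kN·m
Superposition: M = Σ M_i = -11911/81 kN·m ≈ -147.049383 kN·m

M(10/3) = -11911/81 kN·m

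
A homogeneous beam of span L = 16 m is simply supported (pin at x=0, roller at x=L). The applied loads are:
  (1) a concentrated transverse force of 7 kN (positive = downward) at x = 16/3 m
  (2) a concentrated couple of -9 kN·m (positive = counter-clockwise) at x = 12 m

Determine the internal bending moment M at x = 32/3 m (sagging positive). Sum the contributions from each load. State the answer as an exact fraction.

Load 1 — point force P=7 kN at a=16/3 m (b=L-a=32/3):
  M_1 = Pa(L-x)/L  [x>a] = 7·(16/3)·(16-(32/3))/16 = 112/9 kN·m
Load 2 — applied couple M₀=-9 kN·m at a=12 m (b=L-a=4):
  M_2 = M₀x/L  [x≤a] = (-9)·(32/3)/16 = -6 kN·m
Superposition: M = Σ M_i = 58/9 kN·m ≈ 6.444444 kN·m

M(32/3) = 58/9 kN·m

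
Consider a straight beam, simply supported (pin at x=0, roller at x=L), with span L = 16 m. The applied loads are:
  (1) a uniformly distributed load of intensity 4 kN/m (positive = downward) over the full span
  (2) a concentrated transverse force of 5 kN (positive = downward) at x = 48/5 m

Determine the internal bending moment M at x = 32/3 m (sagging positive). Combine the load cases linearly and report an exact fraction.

Load 1 — uniform load w=4 kN/m over full span:
  M_1 = wx(L-x)/2 = 4·(32/3)·(16-(32/3))/2 = 1024/9 kN·m
Load 2 — point force P=5 kN at a=48/5 m (b=L-a=32/5):
  M_2 = Pa(L-x)/L  [x>a] = 5·(48/5)·(16-(32/3))/16 = 16 kN·m
Superposition: M = Σ M_i = 1168/9 kN·m ≈ 129.777778 kN·m

M(32/3) = 1168/9 kN·m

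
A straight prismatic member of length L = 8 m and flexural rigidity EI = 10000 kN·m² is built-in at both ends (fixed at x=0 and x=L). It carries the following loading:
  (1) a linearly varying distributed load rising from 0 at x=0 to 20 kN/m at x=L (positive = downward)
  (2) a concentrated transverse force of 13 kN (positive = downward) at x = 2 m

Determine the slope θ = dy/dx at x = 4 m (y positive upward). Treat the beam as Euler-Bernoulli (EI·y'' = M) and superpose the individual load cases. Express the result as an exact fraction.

θ(4) = -1/4800 rad

Load 1 — triangular load w₀=20 kN/m (0→w₀ over full span):
  θ_1 = -w₀(2x(L-x)(L-2x)(x+2L)+x²(L-x)²)/(120LEI) = -20·(2·4·(8-4)·(8-2·4)·(4+2·8)+4²·(8-4)²)/(120·8·10000) = -1/1875 rad
Load 2 — point force P=13 kN at a=2 m (b=L-a=6):
  θ_2 = Pa²(L-x)(2bL-(3b+a)(L-x))/(2L³EI)  [x>a] = 13·2²·(8-4)·(2·6·8-(3·6+2)·(8-4))/(2·8³·10000) = 13/40000 rad
Superposition: θ = Σ θ_i = -1/4800 rad ≈ -0.000208 rad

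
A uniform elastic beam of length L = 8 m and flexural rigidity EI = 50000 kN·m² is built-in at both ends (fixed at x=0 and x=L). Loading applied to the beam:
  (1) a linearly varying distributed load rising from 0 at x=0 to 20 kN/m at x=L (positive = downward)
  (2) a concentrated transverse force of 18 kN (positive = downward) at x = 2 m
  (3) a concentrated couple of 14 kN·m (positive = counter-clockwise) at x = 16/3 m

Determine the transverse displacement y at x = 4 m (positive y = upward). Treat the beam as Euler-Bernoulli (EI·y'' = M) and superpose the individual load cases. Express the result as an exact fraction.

Load 1 — triangular load w₀=20 kN/m (0→w₀ over full span):
  y_1 = -w₀x²(L-x)²(x+2L)/(120LEI) = -20·4²·(8-4)²·(4+2·8)/(120·8·50000) = -4/1875 m
Load 2 — point force P=18 kN at a=2 m (b=L-a=6):
  y_2 = -Pa²(L-x)²(3bL-(3b+a)(L-x))/(6L³EI)  [x>a] = -18·2²·(8-4)²·(3·6·8-(3·6+2)·(8-4))/(6·8³·50000) = -3/6250 m
Load 3 — applied couple M₀=14 kN·m at a=16/3 m (b=L-a=8/3):
  y_3 = (R_Ax³/6 - M_Ax²/2)/EI  [x≤a] with R_A=7/3, M_A=14/3 = ((7/3)·4³/6 - (14/3)·4²/2)/50000 = -7/28125 m
Superposition: y = Σ y_i = -161/56250 m ≈ -0.002862 m

y(4) = -161/56250 m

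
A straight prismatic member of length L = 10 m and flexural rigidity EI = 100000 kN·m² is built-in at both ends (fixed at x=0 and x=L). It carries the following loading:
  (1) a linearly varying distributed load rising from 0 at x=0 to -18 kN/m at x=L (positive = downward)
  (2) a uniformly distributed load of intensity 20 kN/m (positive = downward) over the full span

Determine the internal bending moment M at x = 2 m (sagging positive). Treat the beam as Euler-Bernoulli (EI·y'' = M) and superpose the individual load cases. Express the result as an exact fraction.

M(2) = 26/15 kN·m

Load 1 — triangular load w₀=-18 kN/m (0→w₀ over full span):
  M_1 = 3w₀Lx/20 - w₀L²/30 - w₀x³/(6L) = 3·(-18)·10·2/20 - (-18)·10²/30 - (-18)·2³/(6·10) = 42/5 kN·m
Load 2 — uniform load w=20 kN/m over full span:
  M_2 = wLx/2 - wL²/12 - wx²/2 = 20·10·2/2 - 20·10²/12 - 20·2²/2 = -20/3 kN·m
Superposition: M = Σ M_i = 26/15 kN·m ≈ 1.733333 kN·m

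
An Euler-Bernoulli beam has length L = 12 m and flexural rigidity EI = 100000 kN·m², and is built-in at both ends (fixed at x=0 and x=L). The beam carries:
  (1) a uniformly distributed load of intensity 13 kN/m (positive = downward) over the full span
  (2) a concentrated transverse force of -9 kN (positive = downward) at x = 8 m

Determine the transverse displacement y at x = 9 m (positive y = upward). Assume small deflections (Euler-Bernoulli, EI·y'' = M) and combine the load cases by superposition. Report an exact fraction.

Load 1 — uniform load w=13 kN/m over full span:
  y_1 = -wx²(L-x)²/(24EI) = -13·9²·(12-9)²/(24·100000) = -3159/800000 m
Load 2 — point force P=-9 kN at a=8 m (b=L-a=4):
  y_2 = -Pa²(L-x)²(3bL-(3b+a)(L-x))/(6L³EI)  [x>a] = -(-9)·8²·(12-9)²·(3·4·12-(3·4+8)·(12-9))/(6·12³·100000) = 21/50000 m
Superposition: y = Σ y_i = -2823/800000 m ≈ -0.003529 m

y(9) = -2823/800000 m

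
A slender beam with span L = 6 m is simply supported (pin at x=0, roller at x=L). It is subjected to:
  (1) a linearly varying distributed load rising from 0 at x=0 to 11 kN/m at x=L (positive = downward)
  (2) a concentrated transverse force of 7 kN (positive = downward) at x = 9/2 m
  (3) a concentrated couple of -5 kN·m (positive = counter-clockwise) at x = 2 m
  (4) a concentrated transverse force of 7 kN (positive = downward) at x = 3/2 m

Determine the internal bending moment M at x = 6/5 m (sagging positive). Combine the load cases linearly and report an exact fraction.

Load 1 — triangular load w₀=11 kN/m (0→w₀ over full span):
  M_1 = w₀Lx/6 - w₀x³/(6L) = 11·6·(6/5)/6 - 11·(6/5)³/(6·6) = 1584/125 kN·m
Load 2 — point force P=7 kN at a=9/2 m (b=L-a=3/2):
  M_2 = Pbx/L  [x≤a] = 7·(3/2)·(6/5)/6 = 21/10 kN·m
Load 3 — applied couple M₀=-5 kN·m at a=2 m (b=L-a=4):
  M_3 = M₀x/L  [x≤a] = (-5)·(6/5)/6 = -1 kN·m
Load 4 — point force P=7 kN at a=3/2 m (b=L-a=9/2):
  M_4 = Pbx/L  [x≤a] = 7·(9/2)·(6/5)/6 = 63/10 kN·m
Superposition: M = Σ M_i = 2509/125 kN·m ≈ 20.072000 kN·m

M(6/5) = 2509/125 kN·m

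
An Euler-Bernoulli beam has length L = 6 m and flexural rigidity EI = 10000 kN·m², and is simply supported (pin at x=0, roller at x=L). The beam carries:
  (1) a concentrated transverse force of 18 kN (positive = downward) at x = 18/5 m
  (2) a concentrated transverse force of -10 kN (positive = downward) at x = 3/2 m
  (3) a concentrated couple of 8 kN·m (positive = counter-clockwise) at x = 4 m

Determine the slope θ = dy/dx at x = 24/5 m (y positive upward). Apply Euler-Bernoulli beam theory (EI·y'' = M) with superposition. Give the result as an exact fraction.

Load 1 — point force P=18 kN at a=18/5 m (b=L-a=12/5):
  θ_1 = -Pa(2L²-6Lx+3x²+a²)/(6LEI)  [x>a] = -18·(18/5)·(2·6²-6·6·(24/5)+3·(24/5)²+(18/5)²)/(6·6·10000) = 1053/312500 rad
Load 2 — point force P=-10 kN at a=3/2 m (b=L-a=9/2):
  θ_2 = -Pa(2L²-6Lx+3x²+a²)/(6LEI)  [x>a] = -(-10)·(3/2)·(2·6²-6·6·(24/5)+3·(24/5)²+(3/2)²)/(6·6·10000) = -981/800000 rad
Load 3 — applied couple M₀=8 kN·m at a=4 m (b=L-a=2):
  θ_3 = (M₀x²/(2L)-M₀(x-a)+C₁)/EI  [x>a] with C₁=M₀(3b²-L²)/(6L)=-16/3 = (8·(24/5)²/(2·6)-8·((24/5)-4)+(-16/3))/10000 = 17/46875 rad
Superposition: θ = Σ θ_i = 150361/60000000 rad ≈ 0.002506 rad

θ(24/5) = 150361/60000000 rad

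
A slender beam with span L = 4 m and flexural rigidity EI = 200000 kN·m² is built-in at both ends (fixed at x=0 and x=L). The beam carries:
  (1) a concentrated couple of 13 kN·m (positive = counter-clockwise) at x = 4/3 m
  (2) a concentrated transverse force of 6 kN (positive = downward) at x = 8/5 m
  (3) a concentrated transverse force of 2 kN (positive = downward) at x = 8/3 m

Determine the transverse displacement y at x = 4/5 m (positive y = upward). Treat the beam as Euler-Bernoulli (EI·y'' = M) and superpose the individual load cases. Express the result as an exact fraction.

Load 1 — applied couple M₀=13 kN·m at a=4/3 m (b=L-a=8/3):
  y_1 = (R_Ax³/6 - M_Ax²/2)/EI  [x≤a] with R_A=13/3, M_A=0 = ((13/3)·(4/5)³/6 - 0·(4/5)²/2)/200000 = 13/7031250 m
Load 2 — point force P=6 kN at a=8/5 m (b=L-a=12/5):
  y_2 = -Pb²x²(3aL-(3a+b)x)/(6L³EI)  [x≤a] = -6·(12/5)²·(4/5)²·(3·(8/5)·4-(3·(8/5)+(12/5))·(4/5))/(6·4³·200000) = -189/48828125 m
Load 3 — point force P=2 kN at a=8/3 m (b=L-a=4/3):
  y_3 = -Pb²x²(3aL-(3a+b)x)/(6L³EI)  [x≤a] = -2·(4/3)²·(4/5)²·(3·(8/3)·4-(3·(8/3)+(4/3))·(4/5))/(6·4³·200000) = -23/31640625 m
Superposition: y = Σ y_i = -21743/7910156250 m ≈ -0.000003 m

y(4/5) = -21743/7910156250 m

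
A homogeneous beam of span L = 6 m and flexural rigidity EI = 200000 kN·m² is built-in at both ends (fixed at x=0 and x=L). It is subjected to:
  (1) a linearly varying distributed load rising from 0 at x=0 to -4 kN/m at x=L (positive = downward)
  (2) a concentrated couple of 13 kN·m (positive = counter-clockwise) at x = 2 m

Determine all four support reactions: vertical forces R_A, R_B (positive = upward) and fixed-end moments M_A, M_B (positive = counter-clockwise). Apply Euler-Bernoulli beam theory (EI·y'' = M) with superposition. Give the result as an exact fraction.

Load 1 — triangular load w₀=-4 kN/m (0→w₀ over full span):
  R_A = 3w₀L/20 = 3·(-4)·6/20 = -18/5 kN
  M_A = w₀L²/30 = (-4)·6²/30 = -24/5 kN·m
  R_B = 7w₀L/20 = 7·(-4)·6/20 = -42/5 kN
  M_B = -w₀L²/20 = -(-4)·6²/20 = 36/5 kN·m
Load 2 — applied couple M₀=13 kN·m at a=2 m (b=L-a=4):
  R_A = 6M₀ab/L³ = 6·13·2·4/6³ = 26/9 kN
  M_A = M₀b(2a-b)/L² = 13·4·(2·2-4)/6² = 0 kN·m
  R_B = -6M₀ab/L³ = -6·13·2·4/6³ = -26/9 kN
  M_B = M₀a(2b-a)/L² = 13·2·(2·4-2)/6² = 13/3 kN·m
Superposition: R_A = -32/45 kN, M_A = -24/5 kN·m, R_B = -508/45 kN, M_B = 173/15 kN·m

R_A = -32/45 kN, M_A = -24/5 kN·m, R_B = -508/45 kN, M_B = 173/15 kN·m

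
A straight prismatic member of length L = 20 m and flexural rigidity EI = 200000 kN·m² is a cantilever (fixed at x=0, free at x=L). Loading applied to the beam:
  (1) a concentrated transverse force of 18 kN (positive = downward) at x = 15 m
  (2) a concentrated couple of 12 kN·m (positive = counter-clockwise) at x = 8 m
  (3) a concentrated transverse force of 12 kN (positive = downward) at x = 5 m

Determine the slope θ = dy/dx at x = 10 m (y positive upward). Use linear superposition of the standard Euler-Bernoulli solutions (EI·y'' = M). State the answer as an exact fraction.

θ(10) = -927/100000 rad

Load 1 — point force P=18 kN at a=15 m (b=L-a=5):
  θ_1 = -Px(2a-x)/(2EI)  [x≤a] = -18·10·(2·15-10)/(2·200000) = -9/1000 rad
Load 2 — applied couple M₀=12 kN·m at a=8 m (b=L-a=12):
  θ_2 = M₀a/EI  [x>a] = 12·8/200000 = 3/6250 rad
Load 3 — point force P=12 kN at a=5 m (b=L-a=15):
  θ_3 = -Pa²/(2EI)  [x>a] = -12·5²/(2·200000) = -3/4000 rad
Superposition: θ = Σ θ_i = -927/100000 rad ≈ -0.009270 rad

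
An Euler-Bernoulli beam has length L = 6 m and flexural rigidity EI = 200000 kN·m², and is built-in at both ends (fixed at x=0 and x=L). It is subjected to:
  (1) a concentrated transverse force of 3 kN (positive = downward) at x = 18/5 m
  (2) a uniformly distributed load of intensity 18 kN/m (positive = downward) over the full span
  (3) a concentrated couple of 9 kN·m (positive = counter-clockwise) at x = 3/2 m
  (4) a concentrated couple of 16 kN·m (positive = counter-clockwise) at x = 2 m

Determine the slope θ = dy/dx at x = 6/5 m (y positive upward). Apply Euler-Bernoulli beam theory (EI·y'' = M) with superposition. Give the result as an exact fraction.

θ(6/5) = -83179/625000000 rad

Load 1 — point force P=3 kN at a=18/5 m (b=L-a=12/5):
  θ_1 = -Pb²x(2aL-(3a+b)x)/(2L³EI)  [x≤a] = -3·(12/5)²·(6/5)·(2·(18/5)·6-(3·(18/5)+(12/5))·(6/5))/(2·6³·200000) = -513/78125000 rad
Load 2 — uniform load w=18 kN/m over full span:
  θ_2 = -wx(L-x)(L-2x)/(12EI) = -18·(6/5)·(6-(6/5))·(6-2·(6/5))/(12·200000) = -243/1562500 rad
Load 3 — applied couple M₀=9 kN·m at a=3/2 m (b=L-a=9/2):
  θ_3 = (R_Ax²/2 - M_Ax)/EI  [x≤a] with R_A=27/16, M_A=-27/16 = ((27/16)·(6/5)²/2 - (-27/16)·(6/5))/200000 = 81/5000000 rad
Load 4 — applied couple M₀=16 kN·m at a=2 m (b=L-a=4):
  θ_4 = (R_Ax²/2 - M_Ax)/EI  [x≤a] with R_A=32/9, M_A=0 = ((32/9)·(6/5)²/2 - 0·(6/5))/200000 = 1/78125 rad
Superposition: θ = Σ θ_i = -83179/625000000 rad ≈ -0.000133 rad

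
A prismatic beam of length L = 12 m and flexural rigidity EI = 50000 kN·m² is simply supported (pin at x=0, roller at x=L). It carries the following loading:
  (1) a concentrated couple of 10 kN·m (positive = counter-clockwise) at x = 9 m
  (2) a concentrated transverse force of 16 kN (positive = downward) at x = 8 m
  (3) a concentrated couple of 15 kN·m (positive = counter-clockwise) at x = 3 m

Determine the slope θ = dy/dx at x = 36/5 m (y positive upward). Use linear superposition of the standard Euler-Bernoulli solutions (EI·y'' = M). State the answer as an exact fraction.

θ(36/5) = 35707/90000000 rad

Load 1 — applied couple M₀=10 kN·m at a=9 m (b=L-a=3):
  θ_1 = (M₀x²/(2L)+C₁)/EI  [x≤a] with C₁=M₀(3b²-L²)/(6L)=-65/4 = (10·(36/5)²/(2·12)+(-65/4))/50000 = 107/1000000 rad
Load 2 — point force P=16 kN at a=8 m (b=L-a=4):
  θ_2 = -Pb(L²-b²-3x²)/(6LEI)  [x≤a] = -16·4·(12²-4²-3·(36/5)²)/(6·12·50000) = 344/703125 rad
Load 3 — applied couple M₀=15 kN·m at a=3 m (b=L-a=9):
  θ_3 = (M₀x²/(2L)-M₀(x-a)+C₁)/EI  [x>a] with C₁=M₀(3b²-L²)/(6L)=165/8 = (15·(36/5)²/(2·12)-15·((36/5)-3)+(165/8))/50000 = -399/2000000 rad
Superposition: θ = Σ θ_i = 35707/90000000 rad ≈ 0.000397 rad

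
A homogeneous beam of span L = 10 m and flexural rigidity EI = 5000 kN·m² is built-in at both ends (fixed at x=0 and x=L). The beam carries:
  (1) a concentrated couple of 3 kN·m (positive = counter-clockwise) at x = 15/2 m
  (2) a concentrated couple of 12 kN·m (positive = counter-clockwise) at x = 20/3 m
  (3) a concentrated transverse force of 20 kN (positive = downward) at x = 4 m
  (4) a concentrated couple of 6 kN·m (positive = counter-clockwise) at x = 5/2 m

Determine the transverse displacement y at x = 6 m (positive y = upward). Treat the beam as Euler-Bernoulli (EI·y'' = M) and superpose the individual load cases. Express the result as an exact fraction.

Load 1 — applied couple M₀=3 kN·m at a=15/2 m (b=L-a=5/2):
  y_1 = (R_Ax³/6 - M_Ax²/2)/EI  [x≤a] with R_A=27/80, M_A=15/16 = ((27/80)·6³/6 - (15/16)·6²/2)/5000 = -189/200000 m
Load 2 — applied couple M₀=12 kN·m at a=20/3 m (b=L-a=10/3):
  y_2 = (R_Ax³/6 - M_Ax²/2)/EI  [x≤a] with R_A=8/5, M_A=4 = ((8/5)·6³/6 - 4·6²/2)/5000 = -9/3125 m
Load 3 — point force P=20 kN at a=4 m (b=L-a=6):
  y_3 = -Pa²(L-x)²(3bL-(3b+a)(L-x))/(6L³EI)  [x>a] = -20·4²·(10-6)²·(3·6·10-(3·6+4)·(10-6))/(6·10³·5000) = -736/46875 m
Load 4 — applied couple M₀=6 kN·m at a=5/2 m (b=L-a=15/2):
  y_4 = (R_Ax³/6 - M_Ax²/2 - M₀(x-a)²/2)/EI  [x>a] with R_A=27/40, M_A=-9/8 = ((27/40)·6³/6 - (-9/8)·6²/2 - 6·(6-(5/2))²/2)/5000 = 39/25000 m
Superposition: y = Σ y_i = -53899/3000000 m ≈ -0.017966 m

y(6) = -53899/3000000 m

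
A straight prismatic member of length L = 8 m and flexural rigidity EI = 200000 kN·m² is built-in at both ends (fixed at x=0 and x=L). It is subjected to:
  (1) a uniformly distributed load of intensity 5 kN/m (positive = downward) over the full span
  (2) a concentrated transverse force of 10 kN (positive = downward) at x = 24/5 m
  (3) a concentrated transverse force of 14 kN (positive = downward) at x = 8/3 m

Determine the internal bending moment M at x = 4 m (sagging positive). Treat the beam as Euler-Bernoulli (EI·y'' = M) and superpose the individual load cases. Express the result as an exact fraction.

M(4) = 1168/45 kN·m

Load 1 — uniform load w=5 kN/m over full span:
  M_1 = wLx/2 - wL²/12 - wx²/2 = 5·8·4/2 - 5·8²/12 - 5·4²/2 = 40/3 kN·m
Load 2 — point force P=10 kN at a=24/5 m (b=L-a=16/5):
  M_2 = Pb²(3a+b)x/L³ - Pab²/L²  [x≤a] = 10·(16/5)²·(3·(24/5)+(16/5))·4/8³ - 10·(24/5)·(16/5)²/8² = 32/5 kN·m
Load 3 — point force P=14 kN at a=8/3 m (b=L-a=16/3):
  M_3 = Pa²(a+3b)(L-x)/L³ - Pa²b/L²  [x>a] = 14·(8/3)²·((8/3)+3·(16/3))·(8-4)/8³ - 14·(8/3)²·(16/3)/8² = 56/9 kN·m
Superposition: M = Σ M_i = 1168/45 kN·m ≈ 25.955556 kN·m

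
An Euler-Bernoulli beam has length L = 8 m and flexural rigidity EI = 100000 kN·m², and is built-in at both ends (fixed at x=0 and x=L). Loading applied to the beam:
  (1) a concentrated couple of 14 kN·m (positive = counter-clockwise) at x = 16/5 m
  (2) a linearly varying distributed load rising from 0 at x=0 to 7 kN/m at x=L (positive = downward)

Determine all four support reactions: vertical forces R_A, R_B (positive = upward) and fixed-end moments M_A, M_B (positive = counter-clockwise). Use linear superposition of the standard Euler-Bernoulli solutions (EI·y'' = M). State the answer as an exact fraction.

Load 1 — applied couple M₀=14 kN·m at a=16/5 m (b=L-a=24/5):
  R_A = 6M₀ab/L³ = 6·14·(16/5)·(24/5)/8³ = 63/25 kN
  M_A = M₀b(2a-b)/L² = 14·(24/5)·(2·(16/5)-(24/5))/8² = 42/25 kN·m
  R_B = -6M₀ab/L³ = -6·14·(16/5)·(24/5)/8³ = -63/25 kN
  M_B = M₀a(2b-a)/L² = 14·(16/5)·(2·(24/5)-(16/5))/8² = 112/25 kN·m
Load 2 — triangular load w₀=7 kN/m (0→w₀ over full span):
  R_A = 3w₀L/20 = 3·7·8/20 = 42/5 kN
  M_A = w₀L²/30 = 7·8²/30 = 224/15 kN·m
  R_B = 7w₀L/20 = 7·7·8/20 = 98/5 kN
  M_B = -w₀L²/20 = -7·8²/20 = -112/5 kN·m
Superposition: R_A = 273/25 kN, M_A = 1246/75 kN·m, R_B = 427/25 kN, M_B = -448/25 kN·m

R_A = 273/25 kN, M_A = 1246/75 kN·m, R_B = 427/25 kN, M_B = -448/25 kN·m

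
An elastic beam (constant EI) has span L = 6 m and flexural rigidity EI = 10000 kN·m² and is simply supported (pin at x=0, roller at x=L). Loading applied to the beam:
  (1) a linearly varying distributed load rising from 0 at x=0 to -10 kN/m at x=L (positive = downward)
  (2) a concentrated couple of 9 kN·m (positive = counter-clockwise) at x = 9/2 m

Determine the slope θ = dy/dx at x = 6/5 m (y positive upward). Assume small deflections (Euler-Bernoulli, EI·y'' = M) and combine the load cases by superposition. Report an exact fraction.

θ(6/5) = 57423/20000000 rad

Load 1 — triangular load w₀=-10 kN/m (0→w₀ over full span):
  θ_1 = -w₀(7L⁴-30L²x²+15x⁴)/(360LEI) = -(-10)·(7·6⁴-30·6²·(6/5)²+15·(6/5)⁴)/(360·6·10000) = 273/78125 rad
Load 2 — applied couple M₀=9 kN·m at a=9/2 m (b=L-a=3/2):
  θ_2 = (M₀x²/(2L)+C₁)/EI  [x≤a] with C₁=M₀(3b²-L²)/(6L)=-117/16 = (9·(6/5)²/(2·6)+(-117/16))/10000 = -2493/4000000 rad
Superposition: θ = Σ θ_i = 57423/20000000 rad ≈ 0.002871 rad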